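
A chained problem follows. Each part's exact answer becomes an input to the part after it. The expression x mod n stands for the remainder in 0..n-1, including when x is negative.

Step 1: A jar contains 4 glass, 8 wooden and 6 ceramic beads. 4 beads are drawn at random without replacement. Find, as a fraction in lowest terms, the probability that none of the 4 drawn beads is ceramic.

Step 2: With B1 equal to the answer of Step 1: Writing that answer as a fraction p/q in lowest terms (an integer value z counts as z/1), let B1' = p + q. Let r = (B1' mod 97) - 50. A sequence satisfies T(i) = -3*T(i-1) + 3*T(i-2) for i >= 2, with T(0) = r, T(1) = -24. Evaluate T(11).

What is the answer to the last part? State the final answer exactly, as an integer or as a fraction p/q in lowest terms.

Step 1: total draws C(18,4) = 3060; favorable C(12,4) = 495; P = 11/68; answer 11/68
Step 2: B1 = 11/68; threaded value p + q = 79; r = 29; T(2) = -3*(-24) + 3*(29) = 159; iterating: T(2)=159, T(3)=-549, T(4)=2124, T(5)=-8019, T(6)=30429, T(7)=-115344, T(8)=437319, T(9)=-1657989, T(10)=6285924, T(11)=-23831739; answer -23831739

-23831739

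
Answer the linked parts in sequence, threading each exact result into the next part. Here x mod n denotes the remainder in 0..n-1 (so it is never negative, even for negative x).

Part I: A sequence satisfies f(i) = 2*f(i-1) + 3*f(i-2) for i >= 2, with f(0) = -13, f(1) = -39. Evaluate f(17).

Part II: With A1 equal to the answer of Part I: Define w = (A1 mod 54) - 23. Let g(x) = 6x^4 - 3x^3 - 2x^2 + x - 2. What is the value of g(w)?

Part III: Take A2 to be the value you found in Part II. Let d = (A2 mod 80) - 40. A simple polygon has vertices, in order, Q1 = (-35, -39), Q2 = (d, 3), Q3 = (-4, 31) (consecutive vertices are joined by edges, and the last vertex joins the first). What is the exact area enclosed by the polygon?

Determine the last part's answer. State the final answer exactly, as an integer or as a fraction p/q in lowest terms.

364

Part I: f(2) = 2*(-39) + 3*(-13) = -117; iterating: f(2)=-117, f(3)=-351, f(4)=-1053, f(5)=-3159, f(6)=-9477, f(7)=-28431, f(8)=-85293, f(9)=-255879, f(10)=-767637, f(11)=-2302911, f(12)=-6908733, f(13)=-20726199, f(14)=-62178597, f(15)=-186535791, f(16)=-559607373, f(17)=-1678822119; answer -1678822119
Part II: A1 = -1678822119; w = 4; 6*(4)^4 - 3*(4)^3 - 2*(4)^2 + 1*(4)^1 - 2 = (1536) + (-192) + (-32) + (4) + (-2) = 1314; answer 1314
Part III: A2 = 1314; d = -6; cross terms: (-35*3 - -6*-39)=-339, (-6*31 - -4*3)=-174, (-4*-39 - -35*31)=1241; twice the area = |728| = 728; area = 364; answer 364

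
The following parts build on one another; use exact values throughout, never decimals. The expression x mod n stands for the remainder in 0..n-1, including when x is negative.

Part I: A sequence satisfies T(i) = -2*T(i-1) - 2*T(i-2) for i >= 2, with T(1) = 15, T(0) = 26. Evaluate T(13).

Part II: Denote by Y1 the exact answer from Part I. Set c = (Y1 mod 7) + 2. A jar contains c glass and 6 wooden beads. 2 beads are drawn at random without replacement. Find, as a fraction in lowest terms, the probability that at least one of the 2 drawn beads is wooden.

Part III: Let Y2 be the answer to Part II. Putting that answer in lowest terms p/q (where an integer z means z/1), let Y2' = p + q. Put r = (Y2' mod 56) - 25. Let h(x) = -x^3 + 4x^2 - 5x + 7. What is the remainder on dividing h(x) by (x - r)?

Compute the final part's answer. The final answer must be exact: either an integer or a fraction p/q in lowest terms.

85

Part I: T(2) = -2*(15) - 2*(26) = -82; iterating: T(2)=-82, T(3)=134, T(4)=-104, T(5)=-60, T(6)=328, T(7)=-536, T(8)=416, T(9)=240, T(10)=-1312, T(11)=2144, T(12)=-1664, T(13)=-960; answer -960
Part II: Y1 = -960; c = 8; total draws C(14,2) = 91; complement C(8,2) = 28; favorable 91 - 28 = 63; P = 9/13; answer 9/13
Part III: Y2 = 9/13; threaded value p + q = 22; r = -3; remainder = value at the root: -1*(-3)^3 + 4*(-3)^2 - 5*(-3)^1 + 7 = (27) + (36) + (15) + (7) = 85; answer 85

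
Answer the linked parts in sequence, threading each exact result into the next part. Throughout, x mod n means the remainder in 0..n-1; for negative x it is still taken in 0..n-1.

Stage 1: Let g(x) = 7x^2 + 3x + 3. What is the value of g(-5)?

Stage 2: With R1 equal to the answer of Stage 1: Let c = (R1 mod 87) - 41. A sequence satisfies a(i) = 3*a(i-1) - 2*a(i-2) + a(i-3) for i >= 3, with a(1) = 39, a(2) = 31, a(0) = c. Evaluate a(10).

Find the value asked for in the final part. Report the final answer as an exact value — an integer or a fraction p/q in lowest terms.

21316

Stage 1: 7*(-5)^2 + 3*(-5)^1 + 3 = (175) + (-15) + (3) = 163; answer 163
Stage 2: R1 = 163; c = 35; a(3) = 3*(31) - 2*(39) + 1*(35) = 50; iterating: a(3)=50, a(4)=127, a(5)=312, a(6)=732, a(7)=1699, a(8)=3945, a(9)=9169, a(10)=21316; answer 21316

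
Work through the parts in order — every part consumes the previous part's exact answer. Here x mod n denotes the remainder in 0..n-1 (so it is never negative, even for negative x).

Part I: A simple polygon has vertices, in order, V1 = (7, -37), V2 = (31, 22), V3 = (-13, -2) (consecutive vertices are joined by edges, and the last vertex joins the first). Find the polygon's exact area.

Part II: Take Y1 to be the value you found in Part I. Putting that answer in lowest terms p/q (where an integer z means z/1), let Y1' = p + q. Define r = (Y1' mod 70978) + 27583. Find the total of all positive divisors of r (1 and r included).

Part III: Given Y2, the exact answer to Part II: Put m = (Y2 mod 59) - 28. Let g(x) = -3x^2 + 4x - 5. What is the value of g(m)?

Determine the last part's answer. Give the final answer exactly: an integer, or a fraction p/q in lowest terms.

-940

Part I: cross terms: (7*22 - 31*-37)=1301, (31*-2 - -13*22)=224, (-13*-37 - 7*-2)=495; twice the area = |2020| = 2020; area = 1010; answer 1010
Part II: Y1 = 1010; threaded value p + q = 1011; r = 28594; 28594 = 2 * 17 * 29^2; sigma = (1 + 2) * (1 + 17) * (1 + 29 + 841) = 3 * 18 * 871 = 47034; answer 47034
Part III: Y2 = 47034; m = -17; -3*(-17)^2 + 4*(-17)^1 - 5 = (-867) + (-68) + (-5) = -940; answer -940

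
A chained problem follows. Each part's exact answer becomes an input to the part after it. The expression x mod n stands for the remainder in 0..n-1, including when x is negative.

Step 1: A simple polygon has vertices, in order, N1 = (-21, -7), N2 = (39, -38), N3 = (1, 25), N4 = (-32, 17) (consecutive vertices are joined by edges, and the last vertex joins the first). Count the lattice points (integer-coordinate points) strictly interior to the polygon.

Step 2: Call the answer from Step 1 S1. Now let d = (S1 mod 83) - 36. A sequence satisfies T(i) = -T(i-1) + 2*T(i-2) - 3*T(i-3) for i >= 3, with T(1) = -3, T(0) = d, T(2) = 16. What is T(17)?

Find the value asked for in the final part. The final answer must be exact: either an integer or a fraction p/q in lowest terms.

-18054398

Step 1: cross terms: (-21*-38 - 39*-7)=1071, (39*25 - 1*-38)=1013, (1*17 - -32*25)=817, (-32*-7 - -21*17)=581; twice the area = |3482| = 3482; area = 1741; boundary points = 1 + 1 + 1 + 1 = 4; strictly interior points = area - boundary/2 + 1 = 1740; answer 1740
Step 2: S1 = 1740; d = 44; T(3) = -1*(16) + 2*(-3) - 3*(44) = -154; iterating: T(3)=-154, T(4)=195, T(5)=-551, T(6)=1403, T(7)=-3090, T(8)=7549, T(9)=-17938, T(10)=42306, T(11)=-100829, T(12)=239255, T(13)=-567831, T(14)=1348828, T(15)=-3202255, T(16)=7603404, T(17)=-18054398; answer -18054398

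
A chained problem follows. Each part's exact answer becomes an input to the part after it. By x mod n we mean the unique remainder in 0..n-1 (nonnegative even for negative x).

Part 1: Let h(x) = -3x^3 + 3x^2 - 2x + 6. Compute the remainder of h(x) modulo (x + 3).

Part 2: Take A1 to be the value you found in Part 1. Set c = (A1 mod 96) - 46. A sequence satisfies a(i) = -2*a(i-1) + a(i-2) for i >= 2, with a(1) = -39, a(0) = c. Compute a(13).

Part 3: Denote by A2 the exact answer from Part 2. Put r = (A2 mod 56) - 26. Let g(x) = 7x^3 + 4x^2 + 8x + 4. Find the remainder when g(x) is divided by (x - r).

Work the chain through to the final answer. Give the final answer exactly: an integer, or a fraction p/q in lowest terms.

Part 1: remainder = value at the root: -3*(-3)^3 + 3*(-3)^2 - 2*(-3)^1 + 6 = (81) + (27) + (6) + (6) = 120; answer 120
Part 2: A1 = 120; c = -22; a(2) = -2*(-39) + 1*(-22) = 56; iterating: a(2)=56, a(3)=-151, a(4)=358, a(5)=-867, a(6)=2092, a(7)=-5051, a(8)=12194, a(9)=-29439, a(10)=71072, a(11)=-171583, a(12)=414238, a(13)=-1000059; answer -1000059
Part 3: A2 = -1000059; r = 19; remainder = value at the root: 7*(19)^3 + 4*(19)^2 + 8*(19)^1 + 4 = (48013) + (1444) + (152) + (4) = 49613; answer 49613

49613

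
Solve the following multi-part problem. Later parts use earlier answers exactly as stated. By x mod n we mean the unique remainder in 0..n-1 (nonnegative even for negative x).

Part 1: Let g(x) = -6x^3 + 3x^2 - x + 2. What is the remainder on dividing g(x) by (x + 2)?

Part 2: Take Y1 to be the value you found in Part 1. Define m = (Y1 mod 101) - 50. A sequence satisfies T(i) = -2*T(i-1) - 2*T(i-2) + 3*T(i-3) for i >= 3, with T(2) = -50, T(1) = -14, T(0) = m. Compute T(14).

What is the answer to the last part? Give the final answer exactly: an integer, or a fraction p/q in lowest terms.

Part 1: remainder = value at the root: -6*(-2)^3 + 3*(-2)^2 - 1*(-2)^1 + 2 = (48) + (12) + (2) + (2) = 64; answer 64
Part 2: Y1 = 64; m = 14; T(3) = -2*(-50) - 2*(-14) + 3*(14) = 170; iterating: T(3)=170, T(4)=-282, T(5)=74, T(6)=926, T(7)=-2846, T(8)=4062, T(9)=346, T(10)=-17354, T(11)=46202, T(12)=-56658, T(13)=-31150, T(14)=314222; answer 314222

314222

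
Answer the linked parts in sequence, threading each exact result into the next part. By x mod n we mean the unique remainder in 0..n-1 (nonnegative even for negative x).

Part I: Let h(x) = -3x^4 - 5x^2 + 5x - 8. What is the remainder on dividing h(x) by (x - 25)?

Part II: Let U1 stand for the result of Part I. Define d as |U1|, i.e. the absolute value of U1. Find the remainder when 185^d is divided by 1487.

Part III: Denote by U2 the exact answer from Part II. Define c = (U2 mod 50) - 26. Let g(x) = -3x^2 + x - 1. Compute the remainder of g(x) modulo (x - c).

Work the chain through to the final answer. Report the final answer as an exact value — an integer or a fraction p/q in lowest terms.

Part I: remainder = value at the root: -3*(25)^4 - 5*(25)^2 + 5*(25)^1 - 8 = (-1171875) + (-3125) + (125) + (-8) = -1174883; answer -1174883
Part II: U1 = -1174883; d = 1174883; squarings mod 1487: 185^1=185, 185^2=24, 185^4=576, 185^8=175, 185^16=885, 185^32=1063, 185^64=1336, 185^128=496, 185^256=661, 185^512=1230, 185^1024=621, 185^2048=508, 185^4096=813, 185^8192=741, 185^16384=378, 185^32768=132, 185^65536=1067, 185^131072=934, 185^262144=974, 185^524288=1457, 185^1048576=900; 185^1174883 = 185^1 * 185^2 * 185^32 * 185^64 * 185^256 * 185^1024 * 185^2048 * 185^8192 * 185^16384 * 185^32768 * 185^65536 * 185^1048576 = 382 (mod 1487); answer 382
Part III: U2 = 382; c = 6; remainder = value at the root: -3*(6)^2 + 1*(6)^1 - 1 = (-108) + (6) + (-1) = -103; answer -103

-103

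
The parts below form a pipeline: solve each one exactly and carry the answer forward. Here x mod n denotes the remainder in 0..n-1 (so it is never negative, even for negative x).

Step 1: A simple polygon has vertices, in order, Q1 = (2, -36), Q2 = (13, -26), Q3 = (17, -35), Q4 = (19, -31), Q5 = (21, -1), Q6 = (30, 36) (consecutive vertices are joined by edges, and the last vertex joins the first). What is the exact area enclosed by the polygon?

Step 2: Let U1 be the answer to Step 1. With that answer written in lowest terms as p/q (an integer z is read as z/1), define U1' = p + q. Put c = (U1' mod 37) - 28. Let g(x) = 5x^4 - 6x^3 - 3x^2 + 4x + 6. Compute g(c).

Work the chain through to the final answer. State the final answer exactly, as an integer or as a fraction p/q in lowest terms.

870

Step 1: cross terms: (2*-26 - 13*-36)=416, (13*-35 - 17*-26)=-13, (17*-31 - 19*-35)=138, (19*-1 - 21*-31)=632, (21*36 - 30*-1)=786, (30*-36 - 2*36)=-1152; twice the area = |807| = 807; area = 807/2; answer 807/2
Step 2: U1 = 807/2; threaded value p + q = 809; c = 4; 5*(4)^4 - 6*(4)^3 - 3*(4)^2 + 4*(4)^1 + 6 = (1280) + (-384) + (-48) + (16) + (6) = 870; answer 870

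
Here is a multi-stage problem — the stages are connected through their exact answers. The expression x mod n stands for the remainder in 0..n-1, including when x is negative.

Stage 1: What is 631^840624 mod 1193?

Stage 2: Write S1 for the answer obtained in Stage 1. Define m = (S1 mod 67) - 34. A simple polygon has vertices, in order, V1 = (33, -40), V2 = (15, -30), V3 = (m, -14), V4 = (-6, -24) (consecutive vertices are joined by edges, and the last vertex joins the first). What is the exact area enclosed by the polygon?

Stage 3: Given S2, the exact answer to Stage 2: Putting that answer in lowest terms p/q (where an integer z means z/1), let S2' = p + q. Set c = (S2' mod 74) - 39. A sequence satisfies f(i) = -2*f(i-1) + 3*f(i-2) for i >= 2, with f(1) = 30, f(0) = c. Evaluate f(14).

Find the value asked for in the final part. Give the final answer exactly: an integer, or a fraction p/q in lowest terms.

Stage 1: squarings mod 1193: 631^1=631, 631^2=892, 631^4=1126, 631^8=910, 631^16=158, 631^32=1104, 631^64=763, 631^128=1178, 631^256=225, 631^512=519, 631^1024=936, 631^2048=434, 631^4096=1055, 631^8192=1149, 631^16384=743, 631^32768=883, 631^65536=660, 631^131072=155, 631^262144=165, 631^524288=979; 631^840624 = 631^16 * 631^32 * 631^128 * 631^256 * 631^512 * 631^4096 * 631^16384 * 631^32768 * 631^262144 * 631^524288 = 747 (mod 1193); answer 747
Stage 2: S1 = 747; m = -24; cross terms: (33*-30 - 15*-40)=-390, (15*-14 - -24*-30)=-930, (-24*-24 - -6*-14)=492, (-6*-40 - 33*-24)=1032; twice the area = |204| = 204; area = 102; answer 102
Stage 3: S2 = 102; threaded value p + q = 103; c = -10; f(2) = -2*(30) + 3*(-10) = -90; iterating: f(2)=-90, f(3)=270, f(4)=-810, f(5)=2430, f(6)=-7290, f(7)=21870, f(8)=-65610, f(9)=196830, f(10)=-590490, f(11)=1771470, f(12)=-5314410, f(13)=15943230, f(14)=-47829690; answer -47829690

-47829690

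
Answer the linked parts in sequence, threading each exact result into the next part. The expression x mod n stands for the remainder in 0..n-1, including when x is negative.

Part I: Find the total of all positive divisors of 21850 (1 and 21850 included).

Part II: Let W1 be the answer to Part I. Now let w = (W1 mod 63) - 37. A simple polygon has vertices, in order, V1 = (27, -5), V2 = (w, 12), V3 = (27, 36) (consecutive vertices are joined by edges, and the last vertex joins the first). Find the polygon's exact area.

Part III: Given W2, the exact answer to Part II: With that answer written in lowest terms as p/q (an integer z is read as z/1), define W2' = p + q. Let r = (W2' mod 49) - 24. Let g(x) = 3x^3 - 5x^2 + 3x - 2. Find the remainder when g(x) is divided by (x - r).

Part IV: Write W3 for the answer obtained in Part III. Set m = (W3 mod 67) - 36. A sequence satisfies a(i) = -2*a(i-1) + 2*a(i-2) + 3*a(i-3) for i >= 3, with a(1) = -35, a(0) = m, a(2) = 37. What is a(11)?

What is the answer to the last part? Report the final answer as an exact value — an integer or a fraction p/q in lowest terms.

Part I: 21850 = 2 * 5^2 * 19 * 23; sigma = (1 + 2) * (1 + 5 + 25) * (1 + 19) * (1 + 23) = 3 * 31 * 20 * 24 = 44640; answer 44640
Part II: W1 = 44640; w = -1; cross terms: (27*12 - -1*-5)=319, (-1*36 - 27*12)=-360, (27*-5 - 27*36)=-1107; twice the area = |-1148| = 1148; area = 574; answer 574
Part III: W2 = 574; threaded value p + q = 575; r = 12; remainder = value at the root: 3*(12)^3 - 5*(12)^2 + 3*(12)^1 - 2 = (5184) + (-720) + (36) + (-2) = 4498; answer 4498
Part IV: W3 = 4498; m = -27; a(3) = -2*(37) + 2*(-35) + 3*(-27) = -225; iterating: a(3)=-225, a(4)=419, a(5)=-1177, a(6)=2517, a(7)=-6131, a(8)=13765, a(9)=-32241, a(10)=73619, a(11)=-170425; answer -170425

-170425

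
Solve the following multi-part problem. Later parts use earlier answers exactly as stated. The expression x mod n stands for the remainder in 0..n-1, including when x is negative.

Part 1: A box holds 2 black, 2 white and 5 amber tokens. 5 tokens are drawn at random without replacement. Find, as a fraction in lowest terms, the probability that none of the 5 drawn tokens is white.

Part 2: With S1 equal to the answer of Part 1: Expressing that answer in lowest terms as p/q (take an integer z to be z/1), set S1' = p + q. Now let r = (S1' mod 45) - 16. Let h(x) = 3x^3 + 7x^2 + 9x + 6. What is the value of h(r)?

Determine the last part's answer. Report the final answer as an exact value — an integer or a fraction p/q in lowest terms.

-1695

Part 1: total draws C(9,5) = 126; favorable C(7,5) = 21; P = 1/6; answer 1/6
Part 2: S1 = 1/6; threaded value p + q = 7; r = -9; 3*(-9)^3 + 7*(-9)^2 + 9*(-9)^1 + 6 = (-2187) + (567) + (-81) + (6) = -1695; answer -1695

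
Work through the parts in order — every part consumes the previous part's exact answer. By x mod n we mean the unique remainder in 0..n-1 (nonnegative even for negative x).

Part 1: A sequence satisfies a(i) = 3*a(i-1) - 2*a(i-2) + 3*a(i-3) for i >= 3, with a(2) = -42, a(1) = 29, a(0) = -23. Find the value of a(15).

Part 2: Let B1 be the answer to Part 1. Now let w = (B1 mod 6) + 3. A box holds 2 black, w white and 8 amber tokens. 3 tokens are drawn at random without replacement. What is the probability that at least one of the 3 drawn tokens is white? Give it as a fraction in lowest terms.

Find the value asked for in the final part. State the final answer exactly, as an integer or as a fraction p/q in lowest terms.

29/34

Part 1: a(3) = 3*(-42) - 2*(29) + 3*(-23) = -253; iterating: a(3)=-253, a(4)=-588, a(5)=-1384, a(6)=-3735, a(7)=-10201, a(8)=-27285, a(9)=-72658, a(10)=-194007, a(11)=-518560, a(12)=-1385640, a(13)=-3701821, a(14)=-9889863, a(15)=-26422867; answer -26422867
Part 2: B1 = -26422867; w = 8; total draws C(18,3) = 816; complement C(10,3) = 120; favorable 816 - 120 = 696; P = 29/34; answer 29/34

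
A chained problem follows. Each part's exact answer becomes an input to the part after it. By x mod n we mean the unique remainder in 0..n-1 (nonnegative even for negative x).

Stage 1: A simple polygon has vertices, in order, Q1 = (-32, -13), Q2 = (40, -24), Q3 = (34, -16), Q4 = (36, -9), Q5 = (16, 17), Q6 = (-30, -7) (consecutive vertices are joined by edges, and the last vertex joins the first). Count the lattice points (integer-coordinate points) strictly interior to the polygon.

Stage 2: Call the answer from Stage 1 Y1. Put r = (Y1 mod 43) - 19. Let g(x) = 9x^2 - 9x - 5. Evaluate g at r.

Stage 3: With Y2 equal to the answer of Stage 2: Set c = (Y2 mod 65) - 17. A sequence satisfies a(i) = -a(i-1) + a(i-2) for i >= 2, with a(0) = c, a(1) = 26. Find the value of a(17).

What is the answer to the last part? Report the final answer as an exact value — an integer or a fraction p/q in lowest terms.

Stage 1: cross terms: (-32*-24 - 40*-13)=1288, (40*-16 - 34*-24)=176, (34*-9 - 36*-16)=270, (36*17 - 16*-9)=756, (16*-7 - -30*17)=398, (-30*-13 - -32*-7)=166; twice the area = |3054| = 3054; area = 1527; boundary points = 1 + 2 + 1 + 2 + 2 + 2 = 10; strictly interior points = area - boundary/2 + 1 = 1523; answer 1523
Stage 2: Y1 = 1523; r = -1; 9*(-1)^2 - 9*(-1)^1 - 5 = (9) + (9) + (-5) = 13; answer 13
Stage 3: Y2 = 13; c = -4; a(2) = -1*(26) + 1*(-4) = -30; iterating: a(2)=-30, a(3)=56, a(4)=-86, a(5)=142, a(6)=-228, a(7)=370, a(8)=-598, a(9)=968, a(10)=-1566, a(11)=2534, a(12)=-4100, a(13)=6634, a(14)=-10734, a(15)=17368, a(16)=-28102, a(17)=45470; answer 45470

45470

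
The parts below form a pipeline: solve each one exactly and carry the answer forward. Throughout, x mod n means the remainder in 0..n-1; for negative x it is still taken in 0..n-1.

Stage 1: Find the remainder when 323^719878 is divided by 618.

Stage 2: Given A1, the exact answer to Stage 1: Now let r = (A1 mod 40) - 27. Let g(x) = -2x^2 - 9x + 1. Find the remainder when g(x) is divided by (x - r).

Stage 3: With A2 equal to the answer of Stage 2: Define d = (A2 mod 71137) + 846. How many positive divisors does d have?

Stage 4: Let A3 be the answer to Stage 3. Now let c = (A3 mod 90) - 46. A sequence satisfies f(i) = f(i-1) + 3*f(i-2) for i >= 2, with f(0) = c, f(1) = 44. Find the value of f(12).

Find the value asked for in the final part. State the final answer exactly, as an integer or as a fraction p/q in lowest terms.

-67018

Stage 1: squarings mod 618: 323^1=323, 323^2=505, 323^4=409, 323^8=421, 323^16=493, 323^32=175, 323^64=343, 323^128=229, 323^256=529, 323^512=505, 323^1024=409, 323^2048=421, 323^4096=493, 323^8192=175, 323^16384=343, 323^32768=229, 323^65536=529, 323^131072=505, 323^262144=409, 323^524288=421; 323^719878 = 323^2 * 323^4 * 323^1024 * 323^2048 * 323^4096 * 323^8192 * 323^16384 * 323^32768 * 323^131072 * 323^524288 = 343 (mod 618); answer 343
Stage 2: A1 = 343; r = -4; remainder = value at the root: -2*(-4)^2 - 9*(-4)^1 + 1 = (-32) + (36) + (1) = 5; answer 5
Stage 3: A2 = 5; d = 851; 851 = 23 * 37; number of divisors = (1+1) * (1+1) = 4; answer 4
Stage 4: A3 = 4; c = -42; f(2) = 1*(44) + 3*(-42) = -82; iterating: f(2)=-82, f(3)=50, f(4)=-196, f(5)=-46, f(6)=-634, f(7)=-772, f(8)=-2674, f(9)=-4990, f(10)=-13012, f(11)=-27982, f(12)=-67018; answer -67018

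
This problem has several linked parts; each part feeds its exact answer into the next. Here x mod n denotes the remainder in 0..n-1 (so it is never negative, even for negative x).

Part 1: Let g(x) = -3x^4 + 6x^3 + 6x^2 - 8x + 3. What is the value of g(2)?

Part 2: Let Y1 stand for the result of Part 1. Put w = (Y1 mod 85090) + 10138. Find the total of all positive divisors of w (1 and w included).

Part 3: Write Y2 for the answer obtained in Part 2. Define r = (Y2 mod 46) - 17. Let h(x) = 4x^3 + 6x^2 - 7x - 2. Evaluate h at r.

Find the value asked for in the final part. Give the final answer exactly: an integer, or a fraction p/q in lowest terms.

Part 1: -3*(2)^4 + 6*(2)^3 + 6*(2)^2 - 8*(2)^1 + 3 = (-48) + (48) + (24) + (-16) + (3) = 11; answer 11
Part 2: Y1 = 11; w = 10149; 10149 = 3 * 17 * 199; sigma = (1 + 3) * (1 + 17) * (1 + 199) = 4 * 18 * 200 = 14400; answer 14400
Part 3: Y2 = 14400; r = -15; 4*(-15)^3 + 6*(-15)^2 - 7*(-15)^1 - 2 = (-13500) + (1350) + (105) + (-2) = -12047; answer -12047

-12047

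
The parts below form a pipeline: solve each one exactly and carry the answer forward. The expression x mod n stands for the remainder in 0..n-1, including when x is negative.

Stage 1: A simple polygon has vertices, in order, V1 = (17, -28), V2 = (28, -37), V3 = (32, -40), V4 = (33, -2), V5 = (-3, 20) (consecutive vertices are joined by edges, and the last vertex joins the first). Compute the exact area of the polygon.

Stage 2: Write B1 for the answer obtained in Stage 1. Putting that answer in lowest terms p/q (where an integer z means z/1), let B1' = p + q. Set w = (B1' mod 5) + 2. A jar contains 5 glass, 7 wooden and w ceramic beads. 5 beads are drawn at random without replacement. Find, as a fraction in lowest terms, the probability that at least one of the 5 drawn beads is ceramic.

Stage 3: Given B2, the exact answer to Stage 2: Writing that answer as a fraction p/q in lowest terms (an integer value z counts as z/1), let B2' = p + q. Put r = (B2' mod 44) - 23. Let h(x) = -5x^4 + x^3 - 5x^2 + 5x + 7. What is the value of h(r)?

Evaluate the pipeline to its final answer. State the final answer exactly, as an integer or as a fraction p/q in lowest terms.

Stage 1: cross terms: (17*-37 - 28*-28)=155, (28*-40 - 32*-37)=64, (32*-2 - 33*-40)=1256, (33*20 - -3*-2)=654, (-3*-28 - 17*20)=-256; twice the area = |1873| = 1873; area = 1873/2; answer 1873/2
Stage 2: B1 = 1873/2; threaded value p + q = 1875; w = 2; total draws C(14,5) = 2002; complement C(12,5) = 792; favorable 2002 - 792 = 1210; P = 55/91; answer 55/91
Stage 3: B2 = 55/91; threaded value p + q = 146; r = -9; -5*(-9)^4 + 1*(-9)^3 - 5*(-9)^2 + 5*(-9)^1 + 7 = (-32805) + (-729) + (-405) + (-45) + (7) = -33977; answer -33977

-33977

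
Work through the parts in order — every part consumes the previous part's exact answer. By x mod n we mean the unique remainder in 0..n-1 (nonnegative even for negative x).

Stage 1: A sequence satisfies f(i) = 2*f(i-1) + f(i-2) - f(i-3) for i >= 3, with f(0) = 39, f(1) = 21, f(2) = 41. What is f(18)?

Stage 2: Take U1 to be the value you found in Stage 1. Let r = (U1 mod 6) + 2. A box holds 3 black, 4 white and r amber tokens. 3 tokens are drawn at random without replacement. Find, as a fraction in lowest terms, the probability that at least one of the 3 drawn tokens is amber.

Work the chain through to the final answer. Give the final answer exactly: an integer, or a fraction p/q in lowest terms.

26/33

Stage 1: f(3) = 2*(41) + 1*(21) - 1*(39) = 64; iterating: f(3)=64, f(4)=148, f(5)=319, f(6)=722, f(7)=1615, f(8)=3633, f(9)=8159, f(10)=18336, f(11)=41198, f(12)=92573, f(13)=208008, f(14)=467391, f(15)=1050217, f(16)=2359817, f(17)=5302460, f(18)=11914520; answer 11914520
Stage 2: U1 = 11914520; r = 4; total draws C(11,3) = 165; complement C(7,3) = 35; favorable 165 - 35 = 130; P = 26/33; answer 26/33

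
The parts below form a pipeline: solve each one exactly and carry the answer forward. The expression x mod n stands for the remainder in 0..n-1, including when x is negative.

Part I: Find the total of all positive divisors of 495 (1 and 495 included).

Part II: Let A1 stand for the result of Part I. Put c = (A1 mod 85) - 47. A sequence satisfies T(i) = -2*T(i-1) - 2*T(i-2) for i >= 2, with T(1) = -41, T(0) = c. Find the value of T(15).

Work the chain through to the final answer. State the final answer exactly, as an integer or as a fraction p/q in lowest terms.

Part I: 495 = 3^2 * 5 * 11; sigma = (1 + 3 + 9) * (1 + 5) * (1 + 11) = 13 * 6 * 12 = 936; answer 936
Part II: A1 = 936; c = -46; T(2) = -2*(-41) - 2*(-46) = 174; iterating: T(2)=174, T(3)=-266, T(4)=184, T(5)=164, T(6)=-696, T(7)=1064, T(8)=-736, T(9)=-656, T(10)=2784, T(11)=-4256, T(12)=2944, T(13)=2624, T(14)=-11136, T(15)=17024; answer 17024

17024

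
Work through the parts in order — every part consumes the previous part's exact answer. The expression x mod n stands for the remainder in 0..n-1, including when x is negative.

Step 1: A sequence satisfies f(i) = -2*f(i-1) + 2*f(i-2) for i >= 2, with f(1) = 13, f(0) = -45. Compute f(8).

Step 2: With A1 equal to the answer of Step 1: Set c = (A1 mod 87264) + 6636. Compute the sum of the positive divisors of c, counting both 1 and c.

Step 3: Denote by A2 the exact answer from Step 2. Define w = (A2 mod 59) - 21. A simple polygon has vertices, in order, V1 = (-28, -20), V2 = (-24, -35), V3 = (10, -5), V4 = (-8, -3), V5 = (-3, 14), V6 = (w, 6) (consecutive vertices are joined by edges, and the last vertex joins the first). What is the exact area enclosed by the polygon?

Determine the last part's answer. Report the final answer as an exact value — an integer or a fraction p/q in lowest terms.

1235/2

Step 1: f(2) = -2*(13) + 2*(-45) = -116; iterating: f(2)=-116, f(3)=258, f(4)=-748, f(5)=2012, f(6)=-5520, f(7)=15064, f(8)=-41168; answer -41168
Step 2: A1 = -41168; c = 52732; 52732 = 2^2 * 13183; sigma = (1 + 2 + 4) * (1 + 13183) = 7 * 13184 = 92288; answer 92288
Step 3: A2 = 92288; w = -9; cross terms: (-28*-35 - -24*-20)=500, (-24*-5 - 10*-35)=470, (10*-3 - -8*-5)=-70, (-8*14 - -3*-3)=-121, (-3*6 - -9*14)=108, (-9*-20 - -28*6)=348; twice the area = |1235| = 1235; area = 1235/2; answer 1235/2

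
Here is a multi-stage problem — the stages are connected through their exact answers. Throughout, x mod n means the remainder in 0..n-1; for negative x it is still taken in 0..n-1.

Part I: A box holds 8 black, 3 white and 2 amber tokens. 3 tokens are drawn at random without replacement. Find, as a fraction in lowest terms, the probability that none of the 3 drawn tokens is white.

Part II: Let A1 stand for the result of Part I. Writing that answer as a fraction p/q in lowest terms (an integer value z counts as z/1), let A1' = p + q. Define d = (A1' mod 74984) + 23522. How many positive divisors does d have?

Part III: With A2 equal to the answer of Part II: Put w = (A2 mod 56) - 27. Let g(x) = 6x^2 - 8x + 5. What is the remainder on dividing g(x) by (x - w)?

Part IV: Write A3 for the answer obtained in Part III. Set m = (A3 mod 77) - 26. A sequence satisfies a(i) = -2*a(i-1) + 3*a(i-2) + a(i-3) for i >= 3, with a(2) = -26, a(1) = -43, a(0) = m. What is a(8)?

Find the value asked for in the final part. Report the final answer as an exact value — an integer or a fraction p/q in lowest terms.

Part I: total draws C(13,3) = 286; favorable C(10,3) = 120; P = 60/143; answer 60/143
Part II: A1 = 60/143; threaded value p + q = 203; d = 23725; 23725 = 5^2 * 13 * 73; number of divisors = (2+1) * (1+1) * (1+1) = 12; answer 12
Part III: A2 = 12; w = -15; remainder = value at the root: 6*(-15)^2 - 8*(-15)^1 + 5 = (1350) + (120) + (5) = 1475; answer 1475
Part IV: A3 = 1475; m = -14; a(3) = -2*(-26) + 3*(-43) + 1*(-14) = -91; iterating: a(3)=-91, a(4)=61, a(5)=-421, a(6)=934, a(7)=-3070, a(8)=8521; answer 8521

8521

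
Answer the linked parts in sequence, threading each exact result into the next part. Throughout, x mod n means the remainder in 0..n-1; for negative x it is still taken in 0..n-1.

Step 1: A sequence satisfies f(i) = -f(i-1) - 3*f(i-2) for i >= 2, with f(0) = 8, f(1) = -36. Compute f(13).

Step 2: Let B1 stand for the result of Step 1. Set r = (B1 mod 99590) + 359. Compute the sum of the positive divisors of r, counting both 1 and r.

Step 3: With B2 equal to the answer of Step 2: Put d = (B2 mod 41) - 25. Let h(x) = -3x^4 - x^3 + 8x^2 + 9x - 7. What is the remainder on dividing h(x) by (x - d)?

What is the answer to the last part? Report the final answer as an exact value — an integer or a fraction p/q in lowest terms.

-18394

Step 1: f(2) = -1*(-36) - 3*(8) = 12; iterating: f(2)=12, f(3)=96, f(4)=-132, f(5)=-156, f(6)=552, f(7)=-84, f(8)=-1572, f(9)=1824, f(10)=2892, f(11)=-8364, f(12)=-312, f(13)=25404; answer 25404
Step 2: B1 = 25404; r = 25763; 25763 is prime, so its only divisors are 1 and 25763; sigma = 1 + 25763 = 25764; answer 25764
Step 3: B2 = 25764; d = -9; remainder = value at the root: -3*(-9)^4 - 1*(-9)^3 + 8*(-9)^2 + 9*(-9)^1 - 7 = (-19683) + (729) + (648) + (-81) + (-7) = -18394; answer -18394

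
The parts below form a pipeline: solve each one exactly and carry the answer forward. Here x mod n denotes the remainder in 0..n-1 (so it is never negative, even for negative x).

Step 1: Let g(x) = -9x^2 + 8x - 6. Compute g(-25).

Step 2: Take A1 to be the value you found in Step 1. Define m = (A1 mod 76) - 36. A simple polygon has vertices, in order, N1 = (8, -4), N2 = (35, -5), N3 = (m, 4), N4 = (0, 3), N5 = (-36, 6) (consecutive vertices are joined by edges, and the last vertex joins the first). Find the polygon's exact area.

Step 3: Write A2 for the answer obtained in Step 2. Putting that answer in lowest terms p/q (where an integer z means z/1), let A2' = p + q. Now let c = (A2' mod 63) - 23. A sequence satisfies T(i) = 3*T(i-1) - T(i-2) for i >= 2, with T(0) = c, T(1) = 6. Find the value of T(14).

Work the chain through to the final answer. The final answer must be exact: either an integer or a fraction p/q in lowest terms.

Step 1: -9*(-25)^2 + 8*(-25)^1 - 6 = (-5625) + (-200) + (-6) = -5831; answer -5831
Step 2: A1 = -5831; m = -15; cross terms: (8*-5 - 35*-4)=100, (35*4 - -15*-5)=65, (-15*3 - 0*4)=-45, (0*6 - -36*3)=108, (-36*-4 - 8*6)=96; twice the area = |324| = 324; area = 162; answer 162
Step 3: A2 = 162; threaded value p + q = 163; c = 14; T(2) = 3*(6) - 1*(14) = 4; iterating: T(2)=4, T(3)=6, T(4)=14, T(5)=36, T(6)=94, T(7)=246, T(8)=644, T(9)=1686, T(10)=4414, T(11)=11556, T(12)=30254, T(13)=79206, T(14)=207364; answer 207364

207364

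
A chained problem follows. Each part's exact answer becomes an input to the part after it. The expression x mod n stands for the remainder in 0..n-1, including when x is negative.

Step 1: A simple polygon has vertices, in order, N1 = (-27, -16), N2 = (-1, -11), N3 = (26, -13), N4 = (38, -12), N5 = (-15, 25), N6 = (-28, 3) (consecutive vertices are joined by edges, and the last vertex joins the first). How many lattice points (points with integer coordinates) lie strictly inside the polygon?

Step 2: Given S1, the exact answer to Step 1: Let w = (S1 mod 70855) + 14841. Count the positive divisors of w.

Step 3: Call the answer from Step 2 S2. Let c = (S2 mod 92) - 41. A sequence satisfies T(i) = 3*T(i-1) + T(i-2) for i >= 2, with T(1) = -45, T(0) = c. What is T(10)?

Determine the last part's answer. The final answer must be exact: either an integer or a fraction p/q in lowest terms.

-2407555

Step 1: cross terms: (-27*-11 - -1*-16)=281, (-1*-13 - 26*-11)=299, (26*-12 - 38*-13)=182, (38*25 - -15*-12)=770, (-15*3 - -28*25)=655, (-28*-16 - -27*3)=529; twice the area = |2716| = 2716; area = 1358; boundary points = 1 + 1 + 1 + 1 + 1 + 1 = 6; strictly interior points = area - boundary/2 + 1 = 1356; answer 1356
Step 2: S1 = 1356; w = 16197; 16197 = 3 * 5399; number of divisors = (1+1) * (1+1) = 4; answer 4
Step 3: S2 = 4; c = -37; T(2) = 3*(-45) + 1*(-37) = -172; iterating: T(2)=-172, T(3)=-561, T(4)=-1855, T(5)=-6126, T(6)=-20233, T(7)=-66825, T(8)=-220708, T(9)=-728949, T(10)=-2407555; answer -2407555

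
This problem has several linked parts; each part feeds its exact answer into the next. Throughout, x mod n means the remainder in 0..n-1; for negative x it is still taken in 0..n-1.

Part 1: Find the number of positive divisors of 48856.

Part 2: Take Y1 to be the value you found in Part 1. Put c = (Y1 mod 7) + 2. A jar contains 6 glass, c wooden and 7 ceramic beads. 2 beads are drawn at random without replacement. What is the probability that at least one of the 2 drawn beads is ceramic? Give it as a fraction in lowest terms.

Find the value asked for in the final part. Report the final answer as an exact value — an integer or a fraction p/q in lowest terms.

Part 1: 48856 = 2^3 * 31 * 197; number of divisors = (3+1) * (1+1) * (1+1) = 16; answer 16
Part 2: Y1 = 16; c = 4; total draws C(17,2) = 136; complement C(10,2) = 45; favorable 136 - 45 = 91; P = 91/136; answer 91/136

91/136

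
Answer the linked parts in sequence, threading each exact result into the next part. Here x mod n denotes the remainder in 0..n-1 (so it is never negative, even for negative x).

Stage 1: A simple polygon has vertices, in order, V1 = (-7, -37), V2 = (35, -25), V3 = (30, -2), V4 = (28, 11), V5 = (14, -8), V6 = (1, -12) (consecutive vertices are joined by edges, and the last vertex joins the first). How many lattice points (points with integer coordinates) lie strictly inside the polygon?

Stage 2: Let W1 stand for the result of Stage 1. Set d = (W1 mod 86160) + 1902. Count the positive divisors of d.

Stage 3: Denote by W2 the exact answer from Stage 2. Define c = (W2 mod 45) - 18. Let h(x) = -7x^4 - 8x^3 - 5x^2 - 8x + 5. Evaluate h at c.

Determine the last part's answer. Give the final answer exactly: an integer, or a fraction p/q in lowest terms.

Stage 1: cross terms: (-7*-25 - 35*-37)=1470, (35*-2 - 30*-25)=680, (30*11 - 28*-2)=386, (28*-8 - 14*11)=-378, (14*-12 - 1*-8)=-160, (1*-37 - -7*-12)=-121; twice the area = |1877| = 1877; area = 1877/2; boundary points = 6 + 1 + 1 + 1 + 1 + 1 = 11; strictly interior points = area - boundary/2 + 1 = 934; answer 934
Stage 2: W1 = 934; d = 2836; 2836 = 2^2 * 709; number of divisors = (2+1) * (1+1) = 6; answer 6
Stage 3: W2 = 6; c = -12; -7*(-12)^4 - 8*(-12)^3 - 5*(-12)^2 - 8*(-12)^1 + 5 = (-145152) + (13824) + (-720) + (96) + (5) = -131947; answer -131947

-131947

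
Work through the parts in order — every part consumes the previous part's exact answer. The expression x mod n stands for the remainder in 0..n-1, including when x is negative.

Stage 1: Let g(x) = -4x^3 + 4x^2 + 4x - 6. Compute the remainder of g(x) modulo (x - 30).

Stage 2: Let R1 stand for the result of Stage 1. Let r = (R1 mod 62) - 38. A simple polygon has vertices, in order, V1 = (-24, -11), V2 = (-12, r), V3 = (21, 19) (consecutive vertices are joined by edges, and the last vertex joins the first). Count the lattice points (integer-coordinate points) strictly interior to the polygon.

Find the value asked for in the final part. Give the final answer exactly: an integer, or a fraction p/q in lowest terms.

553

Stage 1: remainder = value at the root: -4*(30)^3 + 4*(30)^2 + 4*(30)^1 - 6 = (-108000) + (3600) + (120) + (-6) = -104286; answer -104286
Stage 2: R1 = -104286; r = 22; cross terms: (-24*22 - -12*-11)=-660, (-12*19 - 21*22)=-690, (21*-11 - -24*19)=225; twice the area = |-1125| = 1125; area = 1125/2; boundary points = 3 + 3 + 15 = 21; strictly interior points = area - boundary/2 + 1 = 553; answer 553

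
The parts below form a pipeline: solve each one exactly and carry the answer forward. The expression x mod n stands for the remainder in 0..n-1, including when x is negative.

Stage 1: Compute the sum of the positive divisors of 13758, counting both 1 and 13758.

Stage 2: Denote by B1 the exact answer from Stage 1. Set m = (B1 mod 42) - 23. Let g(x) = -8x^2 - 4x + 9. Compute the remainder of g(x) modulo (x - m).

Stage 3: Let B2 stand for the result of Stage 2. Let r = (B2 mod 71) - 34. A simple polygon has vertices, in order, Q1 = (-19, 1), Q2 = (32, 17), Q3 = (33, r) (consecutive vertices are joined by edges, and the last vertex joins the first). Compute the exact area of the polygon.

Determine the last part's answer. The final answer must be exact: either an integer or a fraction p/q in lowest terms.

Stage 1: 13758 = 2 * 3 * 2293; sigma = (1 + 2) * (1 + 3) * (1 + 2293) = 3 * 4 * 2294 = 27528; answer 27528
Stage 2: B1 = 27528; m = -5; remainder = value at the root: -8*(-5)^2 - 4*(-5)^1 + 9 = (-200) + (20) + (9) = -171; answer -171
Stage 3: B2 = -171; r = 8; cross terms: (-19*17 - 32*1)=-355, (32*8 - 33*17)=-305, (33*1 - -19*8)=185; twice the area = |-475| = 475; area = 475/2; answer 475/2

475/2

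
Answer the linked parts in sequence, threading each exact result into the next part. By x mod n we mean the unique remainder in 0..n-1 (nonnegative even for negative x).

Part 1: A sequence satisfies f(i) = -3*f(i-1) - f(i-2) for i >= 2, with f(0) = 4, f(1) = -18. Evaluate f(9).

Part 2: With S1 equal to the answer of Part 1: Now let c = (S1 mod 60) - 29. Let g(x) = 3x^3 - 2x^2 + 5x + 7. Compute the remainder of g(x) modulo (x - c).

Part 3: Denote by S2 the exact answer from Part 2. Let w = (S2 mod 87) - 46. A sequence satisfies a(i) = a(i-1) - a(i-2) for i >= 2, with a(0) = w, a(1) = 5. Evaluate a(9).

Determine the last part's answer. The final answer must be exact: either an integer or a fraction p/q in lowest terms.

30

Part 1: f(2) = -3*(-18) - 1*(4) = 50; iterating: f(2)=50, f(3)=-132, f(4)=346, f(5)=-906, f(6)=2372, f(7)=-6210, f(8)=16258, f(9)=-42564; answer -42564
Part 2: S1 = -42564; c = 7; remainder = value at the root: 3*(7)^3 - 2*(7)^2 + 5*(7)^1 + 7 = (1029) + (-98) + (35) + (7) = 973; answer 973
Part 3: S2 = 973; w = -30; a(2) = 1*(5) - 1*(-30) = 35; iterating: a(2)=35, a(3)=30, a(4)=-5, a(5)=-35, a(6)=-30, a(7)=5, a(8)=35, a(9)=30; answer 30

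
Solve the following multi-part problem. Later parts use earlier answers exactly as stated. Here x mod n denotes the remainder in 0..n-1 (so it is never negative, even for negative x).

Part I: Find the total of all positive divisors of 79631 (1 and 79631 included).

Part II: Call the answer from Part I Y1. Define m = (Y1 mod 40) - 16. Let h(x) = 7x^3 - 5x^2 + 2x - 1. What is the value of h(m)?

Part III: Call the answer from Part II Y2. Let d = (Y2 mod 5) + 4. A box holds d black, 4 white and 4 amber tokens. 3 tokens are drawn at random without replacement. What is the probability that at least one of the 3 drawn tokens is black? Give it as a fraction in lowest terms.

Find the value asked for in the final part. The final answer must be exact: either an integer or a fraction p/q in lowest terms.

Part I: 79631 is prime, so its only divisors are 1 and 79631; sigma = 1 + 79631 = 79632; answer 79632
Part II: Y1 = 79632; m = 16; 7*(16)^3 - 5*(16)^2 + 2*(16)^1 - 1 = (28672) + (-1280) + (32) + (-1) = 27423; answer 27423
Part III: Y2 = 27423; d = 7; total draws C(15,3) = 455; complement C(8,3) = 56; favorable 455 - 56 = 399; P = 57/65; answer 57/65

57/65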